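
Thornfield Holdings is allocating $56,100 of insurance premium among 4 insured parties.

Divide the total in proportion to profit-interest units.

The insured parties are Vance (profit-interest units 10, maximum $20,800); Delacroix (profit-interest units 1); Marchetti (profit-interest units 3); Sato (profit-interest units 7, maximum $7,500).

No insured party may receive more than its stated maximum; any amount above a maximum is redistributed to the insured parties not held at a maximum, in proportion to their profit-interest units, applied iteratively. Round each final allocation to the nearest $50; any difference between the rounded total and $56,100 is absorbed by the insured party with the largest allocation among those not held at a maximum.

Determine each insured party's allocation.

Profit-interest units total: 21.
Proportional shares (ignoring caps): Vance 26,714.29; Delacroix 2,671.43; Marchetti 8,014.29; Sato 18,700.00.
Capped: Vance ($20,800), Sato ($7,500); residual $27,800 reallocated over remaining profit-interest units 4.
Shares after redistribution: Delacroix 6,950.00 → $6,950; Marchetti 20,850.00 → $20,850.

Vance: $20,800 · Delacroix: $6,950 · Marchetti: $20,850 · Sato: $7,500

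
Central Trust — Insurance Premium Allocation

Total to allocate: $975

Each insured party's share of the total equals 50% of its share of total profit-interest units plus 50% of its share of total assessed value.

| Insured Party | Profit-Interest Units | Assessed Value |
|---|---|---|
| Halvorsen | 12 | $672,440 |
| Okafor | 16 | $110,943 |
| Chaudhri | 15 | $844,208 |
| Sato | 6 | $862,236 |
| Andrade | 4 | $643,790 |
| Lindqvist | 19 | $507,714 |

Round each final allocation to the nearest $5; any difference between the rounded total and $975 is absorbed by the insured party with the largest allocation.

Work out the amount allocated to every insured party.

Halvorsen: $170 | Okafor: $125 | Chaudhri: $215 | Sato: $155 | Andrade: $115 | Lindqvist: $195

Profit-interest units total 72; assessed value total 3,641,331.
Blended shares (50% profit-interest units + 50% assessed value): Halvorsen 0.1757; Okafor 0.1263; Chaudhri 0.2201; Sato 0.1601; Andrade 0.1162; Lindqvist 0.2017.
Pro-rata amounts: Halvorsen 171.28; Okafor 123.19; Chaudhri 214.58; Sato 156.06; Andrade 113.27; Lindqvist 196.62.
At nearest $5: Halvorsen $170; Okafor $125; Chaudhri $215; Sato $155; Andrade $115; Lindqvist $195. Sum = $975.
No rounding difference to absorb.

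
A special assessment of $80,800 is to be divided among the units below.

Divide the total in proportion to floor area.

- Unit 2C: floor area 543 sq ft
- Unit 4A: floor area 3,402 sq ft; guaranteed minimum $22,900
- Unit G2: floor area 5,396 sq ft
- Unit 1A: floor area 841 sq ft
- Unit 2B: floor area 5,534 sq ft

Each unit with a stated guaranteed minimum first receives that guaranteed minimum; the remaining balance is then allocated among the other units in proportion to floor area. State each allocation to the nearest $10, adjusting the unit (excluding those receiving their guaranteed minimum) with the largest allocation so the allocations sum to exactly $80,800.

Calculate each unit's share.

Unit 2C: $2,550 · Unit 4A: $22,900 · Unit G2: $25,370 · Unit 1A: $3,950 · Unit 2B: $26,030

Guaranteed amounts: Unit 4A $22,900. Remaining pool $57,900.
Remaining pool split over remaining floor area 12,314: Unit 2C 2,553.17 → $2,550; Unit G2 25,371.80 → $25,370; Unit 1A 3,954.35 → $3,950; Unit 2B 26,020.68 → $26,020.
Rounding difference +$10 applied to Unit 2B → $26,030.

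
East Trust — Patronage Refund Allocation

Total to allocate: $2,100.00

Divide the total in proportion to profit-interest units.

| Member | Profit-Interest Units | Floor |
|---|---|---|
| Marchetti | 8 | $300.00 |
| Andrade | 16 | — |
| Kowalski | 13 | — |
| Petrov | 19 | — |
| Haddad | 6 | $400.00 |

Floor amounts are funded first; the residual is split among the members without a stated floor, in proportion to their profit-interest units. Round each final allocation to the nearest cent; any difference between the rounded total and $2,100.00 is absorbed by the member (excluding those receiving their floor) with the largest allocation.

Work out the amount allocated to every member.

Marchetti: $300.00; Andrade: $466.67; Kowalski: $379.17; Petrov: $554.16; Haddad: $400.00

Fund the minimums — Marchetti $300.00; Haddad $400.00. Remaining pool $1,400.00.
Remaining pool split over remaining profit-interest units 48: Andrade 466.6667 → $466.67; Kowalski 379.1667 → $379.17; Petrov 554.1667 → $554.17.
Rounding difference −$0.01 applied to Petrov → $554.16.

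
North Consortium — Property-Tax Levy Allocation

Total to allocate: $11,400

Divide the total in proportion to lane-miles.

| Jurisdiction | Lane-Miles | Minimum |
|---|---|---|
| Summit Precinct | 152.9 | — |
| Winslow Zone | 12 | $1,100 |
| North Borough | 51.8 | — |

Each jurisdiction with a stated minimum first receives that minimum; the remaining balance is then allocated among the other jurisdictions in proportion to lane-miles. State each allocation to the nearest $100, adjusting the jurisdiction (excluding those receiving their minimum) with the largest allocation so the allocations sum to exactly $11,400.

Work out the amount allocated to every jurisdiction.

Fund the minimums — Winslow Zone $1,100. Balance $10,300.
Balance split over remaining lane-miles 204.7: Summit Precinct 7,693.55 → $7,700; North Borough 2,606.45 → $2,600.

Summit Precinct: $7,700 | Winslow Zone: $1,100 | North Borough: $2,600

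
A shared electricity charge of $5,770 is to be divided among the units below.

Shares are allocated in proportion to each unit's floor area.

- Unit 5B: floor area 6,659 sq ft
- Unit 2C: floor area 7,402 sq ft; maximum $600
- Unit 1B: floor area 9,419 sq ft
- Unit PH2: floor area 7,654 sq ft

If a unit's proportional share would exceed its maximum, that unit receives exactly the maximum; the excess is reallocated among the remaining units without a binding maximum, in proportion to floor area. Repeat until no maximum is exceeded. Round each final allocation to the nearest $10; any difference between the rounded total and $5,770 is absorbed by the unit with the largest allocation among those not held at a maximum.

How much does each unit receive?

Sum of floor area: 31,134.
Unconstrained shares: Unit 5B 1,234.10; Unit 2C 1,371.80; Unit 1B 1,745.60; Unit PH2 1,418.50.
Held at cap: Unit 2C ($600); remaining pool $5,170 reallocated over remaining floor area 23,732.
Shares after redistribution: Unit 5B 1,450.66 → $1,450; Unit 1B 2,051.92 → $2,050; Unit PH2 1,667.42 → $1,670.

Unit 5B: $1,450 · Unit 2C: $600 · Unit 1B: $2,050 · Unit PH2: $1,670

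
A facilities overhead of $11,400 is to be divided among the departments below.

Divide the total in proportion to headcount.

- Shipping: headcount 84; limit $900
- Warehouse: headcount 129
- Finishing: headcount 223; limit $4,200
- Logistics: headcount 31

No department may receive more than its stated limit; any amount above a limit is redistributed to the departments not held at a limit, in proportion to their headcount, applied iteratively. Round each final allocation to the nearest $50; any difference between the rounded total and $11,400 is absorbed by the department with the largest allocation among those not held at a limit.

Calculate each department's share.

Headcount total: 467.
Unconstrained shares: Shipping 2,050.54; Warehouse 3,149.04; Finishing 5,443.68; Logistics 756.75.
Held at cap: Shipping ($900), Finishing ($4,200); balance $6,300 reallocated over remaining headcount 160.
Shares after redistribution: Warehouse 5,079.38 → $5,100; Logistics 1,220.62 → $1,200.

Shipping: $900 | Warehouse: $5,100 | Finishing: $4,200 | Logistics: $1,200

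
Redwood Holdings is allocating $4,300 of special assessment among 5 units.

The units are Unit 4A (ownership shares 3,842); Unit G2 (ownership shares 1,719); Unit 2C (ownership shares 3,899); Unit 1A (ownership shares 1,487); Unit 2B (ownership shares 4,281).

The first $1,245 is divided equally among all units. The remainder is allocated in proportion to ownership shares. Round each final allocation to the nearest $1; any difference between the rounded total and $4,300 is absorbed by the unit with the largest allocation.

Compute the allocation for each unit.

Unit 4A: $1,020 · Unit G2: $594 · Unit 2C: $1,031 · Unit 1A: $547 · Unit 2B: $1,108

Equal tier: $1,245 ÷ 5 = $249 apiece.
Remainder $3,055 by ownership shares (total 15,228): Unit 4A 770.77 → $771; Unit G2 344.86 → $345; Unit 2C 782.21 → $782; Unit 1A 298.32 → $298; Unit 2B 858.84 → $859.
Totals: Unit 4A $249 + $771 = $1,020; Unit G2 $249 + $345 = $594; Unit 2C $249 + $782 = $1,031; Unit 1A $249 + $298 = $547; Unit 2B $249 + $859 = $1,108.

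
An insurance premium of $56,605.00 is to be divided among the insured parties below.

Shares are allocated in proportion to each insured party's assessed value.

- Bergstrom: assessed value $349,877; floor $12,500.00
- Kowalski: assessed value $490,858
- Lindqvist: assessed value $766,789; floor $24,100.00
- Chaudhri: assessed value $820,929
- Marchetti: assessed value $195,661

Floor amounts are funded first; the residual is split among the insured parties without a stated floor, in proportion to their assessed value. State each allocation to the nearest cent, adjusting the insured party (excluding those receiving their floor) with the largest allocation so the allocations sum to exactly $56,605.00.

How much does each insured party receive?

Bergstrom: $12,500.00 · Kowalski: $6,514.07 · Lindqvist: $24,100.00 · Chaudhri: $10,894.36 · Marchetti: $2,596.57

Fund the minimums — Bergstrom $12,500.00; Lindqvist $24,100.00. Balance $20,005.00.
Balance split over remaining assessed value 1,507,448: Kowalski 6,514.06502 → $6,514.07; Chaudhri 10,894.3623 → $10,894.36; Marchetti 2,596.5727 → $2,596.57.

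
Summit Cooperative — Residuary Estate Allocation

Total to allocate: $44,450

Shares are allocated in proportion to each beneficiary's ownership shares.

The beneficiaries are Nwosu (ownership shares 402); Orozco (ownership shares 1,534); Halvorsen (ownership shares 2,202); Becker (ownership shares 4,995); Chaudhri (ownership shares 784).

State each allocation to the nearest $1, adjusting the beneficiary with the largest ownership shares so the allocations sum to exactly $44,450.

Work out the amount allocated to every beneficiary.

Combined ownership shares = 9,917.
Proportional shares: Nwosu 402/9,917 × $44,450 = 1,801.85; Orozco 1,534/9,917 × $44,450 = 6,875.70; Halvorsen 2,202/9,917 × $44,450 = 9,869.81; Becker 4,995/9,917 × $44,450 = 22,388.60; Chaudhri 784/9,917 × $44,450 = 3,514.05.
Rounded to nearest $1: Nwosu $1,802; Orozco $6,876; Halvorsen $9,870; Becker $22,389; Chaudhri $3,514. Sum = $44,451.
Difference $44,450 − $44,451 = −$1 applied to largest ownership shares (Becker): Becker becomes $22,388.

Nwosu: $1,802 | Orozco: $6,876 | Halvorsen: $9,870 | Becker: $22,388 | Chaudhri: $3,514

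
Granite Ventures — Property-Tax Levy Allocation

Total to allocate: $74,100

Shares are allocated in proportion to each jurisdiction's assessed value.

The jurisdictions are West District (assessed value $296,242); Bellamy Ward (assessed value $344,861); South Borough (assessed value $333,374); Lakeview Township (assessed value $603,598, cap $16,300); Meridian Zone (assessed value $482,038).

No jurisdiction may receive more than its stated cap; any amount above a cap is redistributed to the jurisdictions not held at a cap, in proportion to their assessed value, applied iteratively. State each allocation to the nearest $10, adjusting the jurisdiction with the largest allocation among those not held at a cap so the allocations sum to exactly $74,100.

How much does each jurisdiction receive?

West District: $11,760 | Bellamy Ward: $13,690 | South Borough: $13,230 | Lakeview Township: $16,300 | Meridian Zone: $19,120

Sum of assessed value: 2,060,113.
Unconstrained shares: West District 10,655.50; Bellamy Ward 12,404.27; South Borough 11,991.10; Lakeview Township 21,710.76; Meridian Zone 17,338.38.
Held at cap: Lakeview Township ($16,300); residual $57,800 reallocated over remaining assessed value 1,456,515.
Redistributed shares: West District 11,756.00 → $11,760; Bellamy Ward 13,685.38 → $13,690; South Borough 13,229.54 → $13,230; Meridian Zone 19,129.08 → $19,130.
Rounding difference −$10 applied to Meridian Zone → $19,120.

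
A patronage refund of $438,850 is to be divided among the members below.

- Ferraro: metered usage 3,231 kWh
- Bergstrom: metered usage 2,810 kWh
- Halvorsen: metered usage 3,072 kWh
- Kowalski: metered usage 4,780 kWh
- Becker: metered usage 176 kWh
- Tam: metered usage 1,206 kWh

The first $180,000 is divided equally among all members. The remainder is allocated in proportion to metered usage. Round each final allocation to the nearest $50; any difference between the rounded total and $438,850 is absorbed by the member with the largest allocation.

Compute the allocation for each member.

First tranche $180,000 split equally: $30,000 each.
Remainder $258,850 by metered usage (total 15,275): Ferraro 54,752.49 → $54,750; Bergstrom 47,618.23 → $47,600; Halvorsen 52,058.08 → $52,050; Kowalski 81,001.83 → $81,000; Becker 2,982.49 → $3,000; Tam 20,436.86 → $20,450.
Totals: Ferraro $30,000 + $54,750 = $84,750; Bergstrom $30,000 + $47,600 = $77,600; Halvorsen $30,000 + $52,050 = $82,050; Kowalski $30,000 + $81,000 = $111,000; Becker $30,000 + $3,000 = $33,000; Tam $30,000 + $20,450 = $50,450.

Ferraro: $84,750 · Bergstrom: $77,600 · Halvorsen: $82,050 · Kowalski: $111,000 · Becker: $33,000 · Tam: $50,450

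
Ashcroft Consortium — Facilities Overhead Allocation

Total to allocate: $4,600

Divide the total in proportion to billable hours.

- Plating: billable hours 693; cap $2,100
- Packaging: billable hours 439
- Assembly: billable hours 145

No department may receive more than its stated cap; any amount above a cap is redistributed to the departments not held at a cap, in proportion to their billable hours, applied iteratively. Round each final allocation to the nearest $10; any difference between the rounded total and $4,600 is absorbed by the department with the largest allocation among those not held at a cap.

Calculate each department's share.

Total billable hours = 1,277.
Proportional shares (ignoring caps): Plating 2,496.32; Packaging 1,581.36; Assembly 522.32.
Cap binds for Plating ($2,100); residual $2,500 reallocated over remaining billable hours 584.
Shares after redistribution: Packaging 1,879.28 → $1,880; Assembly 620.72 → $620.

Plating: $2,100 · Packaging: $1,880 · Assembly: $620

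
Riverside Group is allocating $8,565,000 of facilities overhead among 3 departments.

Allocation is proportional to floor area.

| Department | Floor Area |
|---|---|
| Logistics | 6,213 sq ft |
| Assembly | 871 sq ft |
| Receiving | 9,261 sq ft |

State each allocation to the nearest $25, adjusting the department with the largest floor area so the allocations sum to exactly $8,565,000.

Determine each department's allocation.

Combined floor area = 16,345.
Unrounded shares: Logistics 6,213/16,345 × $8,565,000 = 3,255,695.63; Assembly 871/16,345 × $8,565,000 = 456,415.72; Receiving 9,261/16,345 × $8,565,000 = 4,852,888.65.
At nearest $25: Logistics $3,255,700; Assembly $456,425; Receiving $4,852,900. Sum = $8,565,025.
Difference $8,565,000 − $8,565,025 = −$25 applied to largest floor area (Receiving): Receiving becomes $4,852,875.

Logistics: $3,255,700; Assembly: $456,425; Receiving: $4,852,875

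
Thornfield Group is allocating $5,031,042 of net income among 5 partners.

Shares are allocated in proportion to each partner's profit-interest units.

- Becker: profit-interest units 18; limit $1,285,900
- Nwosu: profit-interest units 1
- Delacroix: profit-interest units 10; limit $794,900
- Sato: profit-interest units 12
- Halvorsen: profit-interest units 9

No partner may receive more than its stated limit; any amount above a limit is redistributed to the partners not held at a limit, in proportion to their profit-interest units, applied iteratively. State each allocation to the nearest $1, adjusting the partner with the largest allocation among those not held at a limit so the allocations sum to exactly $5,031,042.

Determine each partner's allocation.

Sum of profit-interest units: 50.
Unconstrained shares: Becker 1,811,175.12; Nwosu 100,620.84; Delacroix 1,006,208.40; Sato 1,207,450.08; Halvorsen 905,587.56.
Cap binds for Becker ($1,285,900), Delacroix ($794,900); remaining pool $2,950,242 reallocated over remaining profit-interest units 22.
Shares after redistribution: Nwosu 134,101.91 → $134,102; Sato 1,609,222.91 → $1,609,223; Halvorsen 1,206,917.18 → $1,206,917.

Becker: $1,285,900 · Nwosu: $134,102 · Delacroix: $794,900 · Sato: $1,609,223 · Halvorsen: $1,206,917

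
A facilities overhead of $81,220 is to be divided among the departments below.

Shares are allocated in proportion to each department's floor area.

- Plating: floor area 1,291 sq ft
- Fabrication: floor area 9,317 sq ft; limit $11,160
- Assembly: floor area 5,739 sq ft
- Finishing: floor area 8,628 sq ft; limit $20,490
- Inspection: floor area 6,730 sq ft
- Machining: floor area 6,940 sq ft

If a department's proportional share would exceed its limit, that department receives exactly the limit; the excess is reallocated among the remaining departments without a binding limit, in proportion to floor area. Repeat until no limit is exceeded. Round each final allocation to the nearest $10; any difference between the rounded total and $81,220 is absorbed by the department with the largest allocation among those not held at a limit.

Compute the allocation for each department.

Floor area total: 38,645.
Proportional shares (ignoring caps): Plating 2,713.29; Fabrication 19,581.49; Assembly 12,061.63; Finishing 18,133.42; Inspection 14,144.41; Machining 14,585.76.
Capped: Fabrication ($11,160); residual $70,060 reallocated over remaining floor area 29,328.
Capped: Finishing ($20,490); residual $49,570 reallocated over remaining floor area 20,700.
Shares after redistribution: Plating 3,091.54 → $3,090; Assembly 13,743.10 → $13,740; Inspection 16,116.24 → $16,120; Machining 16,619.12 → $16,620.

Plating: $3,090 | Fabrication: $11,160 | Assembly: $13,740 | Finishing: $20,490 | Inspection: $16,120 | Machining: $16,620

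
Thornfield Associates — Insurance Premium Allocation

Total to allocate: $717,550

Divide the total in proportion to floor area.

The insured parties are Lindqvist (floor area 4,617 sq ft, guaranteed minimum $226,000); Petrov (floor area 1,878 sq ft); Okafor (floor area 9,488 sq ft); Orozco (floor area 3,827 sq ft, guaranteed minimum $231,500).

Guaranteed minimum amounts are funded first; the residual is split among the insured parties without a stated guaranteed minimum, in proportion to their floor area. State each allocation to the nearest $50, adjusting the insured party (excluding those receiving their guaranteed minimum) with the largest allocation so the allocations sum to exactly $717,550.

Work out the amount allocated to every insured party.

Fund the minimums — Lindqvist $226,000; Orozco $231,500. Residual $260,050.
Residual split over remaining floor area 11,366: Petrov 42,967.97 → $42,950; Okafor 217,082.03 → $217,100.

Lindqvist: $226,000 | Petrov: $42,950 | Okafor: $217,100 | Orozco: $231,500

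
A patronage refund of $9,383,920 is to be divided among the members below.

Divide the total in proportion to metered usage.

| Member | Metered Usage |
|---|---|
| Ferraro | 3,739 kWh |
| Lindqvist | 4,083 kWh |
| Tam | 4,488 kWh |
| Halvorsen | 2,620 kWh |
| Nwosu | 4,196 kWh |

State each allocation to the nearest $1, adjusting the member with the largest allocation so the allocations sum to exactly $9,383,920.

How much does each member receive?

Metered usage total: 19,126.
Pro-rata amounts: Ferraro 3,739/19,126 × $9,383,920 = 1,834,491.11; Lindqvist 4,083/19,126 × $9,383,920 = 2,003,270.17; Tam 4,488/19,126 × $9,383,920 = 2,201,978.09; Halvorsen 2,620/19,126 × $9,383,920 = 1,285,468.49; Nwosu 4,196/19,126 × $9,383,920 = 2,058,712.14.
At nearest $1: Ferraro $1,834,491; Lindqvist $2,003,270; Tam $2,201,978; Halvorsen $1,285,468; Nwosu $2,058,712. Sum = $9,383,919.
Difference $9,383,920 − $9,383,919 = +$1 applied to largest allocation (Tam): Tam becomes $2,201,979.

Ferraro: $1,834,491 · Lindqvist: $2,003,270 · Tam: $2,201,979 · Halvorsen: $1,285,468 · Nwosu: $2,058,712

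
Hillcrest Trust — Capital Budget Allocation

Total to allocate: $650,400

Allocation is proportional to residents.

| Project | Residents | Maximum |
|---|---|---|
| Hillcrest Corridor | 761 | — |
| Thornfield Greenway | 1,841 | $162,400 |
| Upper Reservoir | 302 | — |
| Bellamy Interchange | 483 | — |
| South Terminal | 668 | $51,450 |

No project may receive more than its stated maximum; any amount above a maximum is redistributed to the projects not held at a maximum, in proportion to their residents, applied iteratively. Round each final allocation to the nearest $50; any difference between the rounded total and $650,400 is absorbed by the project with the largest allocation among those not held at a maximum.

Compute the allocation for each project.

Hillcrest Corridor: $214,850 | Thornfield Greenway: $162,400 | Upper Reservoir: $85,300 | Bellamy Interchange: $136,400 | South Terminal: $51,450

Combined residents = 4,055.
Unconstrained shares: Hillcrest Corridor 122,060.27; Thornfield Greenway 295,286.41; Upper Reservoir 48,439.16; Bellamy Interchange 77,470.58; South Terminal 107,143.58.
Capped: Thornfield Greenway ($162,400), South Terminal ($51,450); remaining pool $436,550 reallocated over remaining residents 1,546.
Redistributed shares: Hillcrest Corridor 214,886.51 → $214,900; Upper Reservoir 85,276.91 → $85,300; Bellamy Interchange 136,386.58 → $136,400.
Rounding difference −$50 applied to Hillcrest Corridor → $214,850.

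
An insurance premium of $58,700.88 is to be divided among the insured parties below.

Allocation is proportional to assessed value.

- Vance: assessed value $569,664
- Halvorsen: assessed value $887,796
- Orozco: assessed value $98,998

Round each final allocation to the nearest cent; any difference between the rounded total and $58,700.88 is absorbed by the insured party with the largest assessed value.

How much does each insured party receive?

Vance: $21,484.54; Halvorsen: $33,482.69; Orozco: $3,733.65

Assessed value total: 569,664 + 887,796 + 98,998 = 1,556,458.
Pro-rata amounts: Vance 21,484.5361; Halvorsen 33,482.6937; Orozco 3,733.6502.
Rounded to nearest cent: Vance $21,484.54; Halvorsen $33,482.69; Orozco $3,733.65. Sum = $58,700.88.
No rounding difference to absorb.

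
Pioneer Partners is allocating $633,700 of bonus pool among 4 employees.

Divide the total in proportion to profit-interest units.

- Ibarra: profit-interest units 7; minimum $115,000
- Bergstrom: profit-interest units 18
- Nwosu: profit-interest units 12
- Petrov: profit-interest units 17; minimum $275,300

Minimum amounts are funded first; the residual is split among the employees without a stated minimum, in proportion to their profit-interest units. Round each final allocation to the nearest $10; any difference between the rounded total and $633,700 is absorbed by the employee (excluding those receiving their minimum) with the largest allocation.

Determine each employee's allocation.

Guaranteed amounts: Ibarra $115,000; Petrov $275,300. Balance $243,400.
Balance split over remaining profit-interest units 30: Bergstrom 146,040.00 → $146,040; Nwosu 97,360.00 → $97,360.

Ibarra: $115,000 | Bergstrom: $146,040 | Nwosu: $97,360 | Petrov: $275,300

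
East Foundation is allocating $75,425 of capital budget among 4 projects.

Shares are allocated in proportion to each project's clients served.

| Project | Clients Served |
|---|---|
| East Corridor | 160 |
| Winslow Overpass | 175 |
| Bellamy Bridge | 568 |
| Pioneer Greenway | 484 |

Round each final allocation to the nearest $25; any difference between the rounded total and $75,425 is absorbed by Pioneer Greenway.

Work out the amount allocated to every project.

East Corridor: $8,700; Winslow Overpass: $9,525; Bellamy Bridge: $30,900; Pioneer Greenway: $26,300

Sum of clients served: 1,387.
Raw shares: East Corridor 160/1,387 × $75,425 = 8,700.79; Winslow Overpass 175/1,387 × $75,425 = 9,516.49; Bellamy Bridge 568/1,387 × $75,425 = 30,887.82; Pioneer Greenway 484/1,387 × $75,425 = 26,319.90.
At nearest $25: East Corridor $8,700; Winslow Overpass $9,525; Bellamy Bridge $30,900; Pioneer Greenway $26,325. Sum = $75,450.
Difference $75,425 − $75,450 = −$25 applied to Pioneer Greenway: Pioneer Greenway becomes $26,300.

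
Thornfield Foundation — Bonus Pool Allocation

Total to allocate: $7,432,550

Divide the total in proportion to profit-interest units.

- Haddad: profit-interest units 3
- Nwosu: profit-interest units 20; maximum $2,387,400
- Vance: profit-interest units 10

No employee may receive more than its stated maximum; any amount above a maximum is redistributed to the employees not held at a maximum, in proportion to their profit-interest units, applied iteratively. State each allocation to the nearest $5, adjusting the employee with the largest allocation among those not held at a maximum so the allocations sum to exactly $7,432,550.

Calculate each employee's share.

Sum of profit-interest units: 33.
Unconstrained shares: Haddad 675,686.36; Nwosu 4,504,575.76; Vance 2,252,287.88.
Held at cap: Nwosu ($2,387,400); balance $5,045,150 reallocated over remaining profit-interest units 13.
Redistributed shares: Haddad 1,164,265.38 → $1,164,265; Vance 3,880,884.62 → $3,880,885.

Haddad: $1,164,265 | Nwosu: $2,387,400 | Vance: $3,880,885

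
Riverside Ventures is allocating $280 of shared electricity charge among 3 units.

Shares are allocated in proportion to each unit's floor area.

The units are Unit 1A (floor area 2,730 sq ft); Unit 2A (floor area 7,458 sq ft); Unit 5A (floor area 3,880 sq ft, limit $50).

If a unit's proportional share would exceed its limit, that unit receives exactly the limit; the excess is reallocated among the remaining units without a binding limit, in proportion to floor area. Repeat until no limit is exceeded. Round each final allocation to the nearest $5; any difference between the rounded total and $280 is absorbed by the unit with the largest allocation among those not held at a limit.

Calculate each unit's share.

Unit 1A: $60 | Unit 2A: $170 | Unit 5A: $50

Combined floor area = 14,068.
Unconstrained shares: Unit 1A 54.34; Unit 2A 148.44; Unit 5A 77.22.
Capped: Unit 5A ($50); balance $230 reallocated over remaining floor area 10,188.
Shares after redistribution: Unit 1A 61.63 → $60; Unit 2A 168.37 → $170.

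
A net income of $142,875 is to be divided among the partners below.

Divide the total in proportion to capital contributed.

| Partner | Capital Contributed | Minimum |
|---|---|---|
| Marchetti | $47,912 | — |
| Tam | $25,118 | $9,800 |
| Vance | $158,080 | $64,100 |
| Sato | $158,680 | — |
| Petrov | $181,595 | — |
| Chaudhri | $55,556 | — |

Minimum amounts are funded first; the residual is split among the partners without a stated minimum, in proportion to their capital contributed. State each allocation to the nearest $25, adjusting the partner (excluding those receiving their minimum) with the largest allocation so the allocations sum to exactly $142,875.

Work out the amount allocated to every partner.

Marchetti: $7,450; Tam: $9,800; Vance: $64,100; Sato: $24,675; Petrov: $28,225; Chaudhri: $8,625

Minimums first: Tam $9,800; Vance $64,100. Residual $68,975.
Residual split over remaining capital contributed 443,743: Marchetti 7,447.40 → $7,450; Sato 24,665.07 → $24,675; Petrov 28,226.96 → $28,225; Chaudhri 8,635.57 → $8,625.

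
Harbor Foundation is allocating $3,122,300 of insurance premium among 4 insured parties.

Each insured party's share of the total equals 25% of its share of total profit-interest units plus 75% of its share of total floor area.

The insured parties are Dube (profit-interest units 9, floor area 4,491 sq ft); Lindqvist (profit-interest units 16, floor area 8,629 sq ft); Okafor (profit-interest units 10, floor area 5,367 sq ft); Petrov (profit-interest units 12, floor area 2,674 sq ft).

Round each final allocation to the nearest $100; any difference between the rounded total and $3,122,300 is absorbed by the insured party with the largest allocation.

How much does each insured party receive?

Totals — profit-interest units 47, floor area 21,161.
Composite weights (25% profit-interest units + 75% floor area): Dube 0.2070; Lindqvist 0.3909; Okafor 0.2434; Petrov 0.1586.
Pro-rata amounts: Dube 646,456.21; Lindqvist 1,220,632.67; Okafor 760,004.37; Petrov 495,206.74.
At nearest $100: Dube $646,500; Lindqvist $1,220,600; Okafor $760,000; Petrov $495,200. Sum = $3,122,300.
No rounding difference to absorb.

Dube: $646,500; Lindqvist: $1,220,600; Okafor: $760,000; Petrov: $495,200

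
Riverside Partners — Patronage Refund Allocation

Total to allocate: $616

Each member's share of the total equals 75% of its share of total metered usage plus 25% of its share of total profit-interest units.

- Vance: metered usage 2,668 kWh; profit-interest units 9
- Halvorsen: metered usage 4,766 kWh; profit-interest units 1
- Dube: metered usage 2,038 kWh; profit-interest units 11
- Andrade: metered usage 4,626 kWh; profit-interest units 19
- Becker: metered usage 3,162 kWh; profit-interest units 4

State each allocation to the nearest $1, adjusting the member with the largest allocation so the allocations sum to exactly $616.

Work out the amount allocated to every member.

Totals — metered usage 17,260, profit-interest units 44.
Composite weights (75% metered usage + 25% profit-interest units): Vance 0.1671; Halvorsen 0.2128; Dube 0.1511; Andrade 0.3090; Becker 0.1601.
Proportional shares: Vance 102.91; Halvorsen 131.07; Dube 93.05; Andrade 190.32; Becker 98.64.
After rounding ($1): Vance $103; Halvorsen $131; Dube $93; Andrade $190; Becker $99. Sum = $616.
No rounding difference to absorb.

Vance: $103; Halvorsen: $131; Dube: $93; Andrade: $190; Becker: $99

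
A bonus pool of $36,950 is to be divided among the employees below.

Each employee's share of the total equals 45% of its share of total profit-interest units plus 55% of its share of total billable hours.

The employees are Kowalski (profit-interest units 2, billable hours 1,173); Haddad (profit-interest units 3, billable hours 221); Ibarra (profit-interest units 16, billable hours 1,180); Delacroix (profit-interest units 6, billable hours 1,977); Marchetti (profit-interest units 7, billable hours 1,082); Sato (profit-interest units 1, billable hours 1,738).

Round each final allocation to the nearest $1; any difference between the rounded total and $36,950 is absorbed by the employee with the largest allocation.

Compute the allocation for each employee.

Kowalski: $4,184 · Haddad: $2,035 · Ibarra: $10,854 · Delacroix: $8,301 · Marchetti: $6,309 · Sato: $5,267

Totals — profit-interest units 35, billable hours 7,371.
Combined weights (45% profit-interest units + 55% billable hours): Kowalski 0.1132; Haddad 0.0551; Ibarra 0.2938; Delacroix 0.2247; Marchetti 0.1707; Sato 0.1425.
Unrounded shares: Kowalski 4,184.21; Haddad 2,034.53; Ibarra 10,854.51; Delacroix 8,301.19; Marchetti 6,308.67; Sato 5,266.89.
After rounding ($1): Kowalski $4,184; Haddad $2,035; Ibarra $10,855; Delacroix $8,301; Marchetti $6,309; Sato $5,267. Sum = $36,951.
Difference $36,950 − $36,951 = −$1 applied to largest allocation (Ibarra): Ibarra becomes $10,854.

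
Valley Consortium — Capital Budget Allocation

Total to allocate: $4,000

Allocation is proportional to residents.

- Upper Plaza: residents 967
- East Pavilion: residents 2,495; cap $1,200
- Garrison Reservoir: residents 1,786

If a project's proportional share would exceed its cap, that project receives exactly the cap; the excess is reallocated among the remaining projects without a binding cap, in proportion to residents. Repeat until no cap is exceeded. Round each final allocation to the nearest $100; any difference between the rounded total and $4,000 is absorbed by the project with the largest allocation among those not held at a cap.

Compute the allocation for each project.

Upper Plaza: $1,000 · East Pavilion: $1,200 · Garrison Reservoir: $1,800

Total residents = 5,248.
Unconstrained shares: Upper Plaza 737.04; East Pavilion 1,901.68; Garrison Reservoir 1,361.28.
Held at cap: East Pavilion ($1,200); residual $2,800 reallocated over remaining residents 2,753.
Redistributed shares: Upper Plaza 983.51 → $1,000; Garrison Reservoir 1,816.49 → $1,800.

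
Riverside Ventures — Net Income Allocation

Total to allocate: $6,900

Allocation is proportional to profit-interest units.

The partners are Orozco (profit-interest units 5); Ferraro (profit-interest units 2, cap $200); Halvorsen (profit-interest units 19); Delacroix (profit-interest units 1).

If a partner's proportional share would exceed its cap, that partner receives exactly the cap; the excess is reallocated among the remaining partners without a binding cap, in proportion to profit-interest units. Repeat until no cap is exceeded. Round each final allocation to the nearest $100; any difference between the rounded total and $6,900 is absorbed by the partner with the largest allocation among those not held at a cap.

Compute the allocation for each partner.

Sum of profit-interest units: 27.
Proportional shares (ignoring caps): Orozco 1,277.78; Ferraro 511.11; Halvorsen 4,855.56; Delacroix 255.56.
Held at cap: Ferraro ($200); balance $6,700 reallocated over remaining profit-interest units 25.
Remaining shares: Orozco 1,340.00 → $1,300; Halvorsen 5,092.00 → $5,100; Delacroix 268.00 → $300.

Orozco: $1,300; Ferraro: $200; Halvorsen: $5,100; Delacroix: $300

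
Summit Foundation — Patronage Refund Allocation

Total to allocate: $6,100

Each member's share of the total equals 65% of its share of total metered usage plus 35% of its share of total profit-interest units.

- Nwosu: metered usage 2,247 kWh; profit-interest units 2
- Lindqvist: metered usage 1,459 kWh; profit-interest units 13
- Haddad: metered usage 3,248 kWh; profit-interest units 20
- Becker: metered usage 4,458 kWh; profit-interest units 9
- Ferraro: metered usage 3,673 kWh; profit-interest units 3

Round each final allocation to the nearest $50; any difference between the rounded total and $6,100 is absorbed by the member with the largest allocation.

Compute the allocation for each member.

Totals — metered usage 15,085, profit-interest units 47.
Combined weights (65% metered usage + 35% profit-interest units): Nwosu 0.1117; Lindqvist 0.1597; Haddad 0.2889; Becker 0.2591; Ferraro 0.1806.
Proportional shares: Nwosu 681.46; Lindqvist 974.02; Haddad 1,762.23; Becker 1,580.59; Ferraro 1,101.70.
At nearest $50: Nwosu $700; Lindqvist $950; Haddad $1,750; Becker $1,600; Ferraro $1,100. Sum = $6,100.
Rounded total matches; no reconciliation needed.

Nwosu: $700 · Lindqvist: $950 · Haddad: $1,750 · Becker: $1,600 · Ferraro: $1,100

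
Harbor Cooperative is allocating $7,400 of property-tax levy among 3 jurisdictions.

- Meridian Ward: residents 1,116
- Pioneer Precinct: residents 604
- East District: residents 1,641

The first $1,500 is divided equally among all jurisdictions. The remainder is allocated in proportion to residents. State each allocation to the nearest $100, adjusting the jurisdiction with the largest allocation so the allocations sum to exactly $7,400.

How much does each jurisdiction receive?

$1,500 shared equally gives $500 per jurisdiction.
Remainder $5,900 by residents (total 3,361): Meridian Ward 1,959.06 → $2,000; Pioneer Precinct 1,060.28 → $1,100; East District 2,880.66 → $2,900.
Rounding difference −$100 on remainder applied to East District.
Totals: Meridian Ward $500 + $2,000 = $2,500; Pioneer Precinct $500 + $1,100 = $1,600; East District $500 + $2,800 = $3,300.

Meridian Ward: $2,500 | Pioneer Precinct: $1,600 | East District: $3,300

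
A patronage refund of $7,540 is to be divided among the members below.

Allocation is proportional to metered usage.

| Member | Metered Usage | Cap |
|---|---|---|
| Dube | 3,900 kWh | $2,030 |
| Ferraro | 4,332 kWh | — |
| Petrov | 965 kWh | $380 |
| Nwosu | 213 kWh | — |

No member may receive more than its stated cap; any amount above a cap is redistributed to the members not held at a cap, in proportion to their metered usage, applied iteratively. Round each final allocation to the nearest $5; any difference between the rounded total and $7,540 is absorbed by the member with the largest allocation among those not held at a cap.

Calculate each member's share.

Metered usage total: 9,410.
Proportional shares (ignoring caps): Dube 3,124.97; Ferraro 3,471.12; Petrov 773.23; Nwosu 170.67.
Held at cap: Dube ($2,030), Petrov ($380); residual $5,130 reallocated over remaining metered usage 4,545.
Shares after redistribution: Ferraro 4,889.58 → $4,890; Nwosu 240.42 → $240.

Dube: $2,030 | Ferraro: $4,890 | Petrov: $380 | Nwosu: $240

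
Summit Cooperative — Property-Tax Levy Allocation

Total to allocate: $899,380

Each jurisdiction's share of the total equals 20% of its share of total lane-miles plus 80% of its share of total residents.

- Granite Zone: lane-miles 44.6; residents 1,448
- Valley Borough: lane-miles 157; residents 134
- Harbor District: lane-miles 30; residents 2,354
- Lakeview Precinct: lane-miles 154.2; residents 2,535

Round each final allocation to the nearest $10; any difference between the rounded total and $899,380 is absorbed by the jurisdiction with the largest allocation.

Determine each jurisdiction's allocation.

Lane-miles total 385.8; residents total 6,471.
Composite weights (20% lane-miles + 80% residents): Granite Zone 0.2021; Valley Borough 0.0980; Harbor District 0.3066; Lakeview Precinct 0.3933.
Pro-rata amounts: Granite Zone 181,796.04; Valley Borough 88,099.25; Harbor District 275,726.15; Lakeview Precinct 353,758.56.
After rounding ($10): Granite Zone $181,800; Valley Borough $88,100; Harbor District $275,730; Lakeview Precinct $353,760. Sum = $899,390.
Difference $899,380 − $899,390 = −$10 applied to largest allocation (Lakeview Precinct): Lakeview Precinct becomes $353,750.

Granite Zone: $181,800 | Valley Borough: $88,100 | Harbor District: $275,730 | Lakeview Precinct: $353,750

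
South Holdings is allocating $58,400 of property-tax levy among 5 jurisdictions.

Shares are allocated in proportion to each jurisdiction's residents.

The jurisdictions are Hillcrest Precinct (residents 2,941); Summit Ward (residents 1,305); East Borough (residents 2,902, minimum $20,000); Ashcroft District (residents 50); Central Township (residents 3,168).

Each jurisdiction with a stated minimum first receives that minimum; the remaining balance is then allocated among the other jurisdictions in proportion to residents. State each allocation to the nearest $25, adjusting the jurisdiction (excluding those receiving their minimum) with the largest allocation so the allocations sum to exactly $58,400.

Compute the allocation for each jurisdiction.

Guaranteed amounts: East Borough $20,000. Balance $38,400.
Balance split over remaining residents 7,464: Hillcrest Precinct 15,130.55 → $15,125; Summit Ward 6,713.83 → $6,725; Ashcroft District 257.23 → $250; Central Township 16,298.39 → $16,300.

Hillcrest Precinct: $15,125 · Summit Ward: $6,725 · East Borough: $20,000 · Ashcroft District: $250 · Central Township: $16,300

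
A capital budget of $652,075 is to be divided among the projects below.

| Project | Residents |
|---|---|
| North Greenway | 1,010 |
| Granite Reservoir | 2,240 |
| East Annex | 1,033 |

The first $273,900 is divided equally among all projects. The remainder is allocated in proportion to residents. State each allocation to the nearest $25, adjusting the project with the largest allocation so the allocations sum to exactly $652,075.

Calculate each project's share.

North Greenway: $180,475; Granite Reservoir: $289,100; East Annex: $182,500

$273,900 shared equally gives $91,300 per project.
Remainder $378,175 by residents (total 4,283): North Greenway 89,179.72 → $89,175; Granite Reservoir 197,784.73 → $197,775; East Annex 91,210.55 → $91,200.
Rounding difference +$25 on remainder applied to Granite Reservoir.
Totals: North Greenway $91,300 + $89,175 = $180,475; Granite Reservoir $91,300 + $197,800 = $289,100; East Annex $91,300 + $91,200 = $182,500.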